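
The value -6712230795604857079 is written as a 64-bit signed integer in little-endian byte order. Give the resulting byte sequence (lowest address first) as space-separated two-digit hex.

Two's complement of -6712230795604857079 in 64 bits: 6712230795604857079 = 0x5D26A2587E7710F7; invert → 0xA2D95DA78188EF08; add 1 → 0xA2D95DA78188EF09.
Split into bytes (most-significant first): A2 D9 5D A7 81 88 EF 09.
Little-endian stores the least-significant byte at the lowest address.
So at ascending addresses the bytes are 09 EF 88 81 A7 5D D9 A2.

09 EF 88 81 A7 5D D9 A2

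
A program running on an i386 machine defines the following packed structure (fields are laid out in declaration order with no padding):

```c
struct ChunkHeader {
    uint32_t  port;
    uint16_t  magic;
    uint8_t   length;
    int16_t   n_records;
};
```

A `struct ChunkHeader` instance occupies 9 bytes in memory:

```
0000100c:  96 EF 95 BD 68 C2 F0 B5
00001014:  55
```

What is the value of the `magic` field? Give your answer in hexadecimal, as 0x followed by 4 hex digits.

`magic` follows `port` (4 bytes), so it starts at byte offset 4 and occupies 2 bytes.
Bytes at offsets 4..5: 68 C2.
Little-endian: lowest address holds the least-significant byte.
Reassemble most-significant byte first: C2 68 → 0xC268.

0xC268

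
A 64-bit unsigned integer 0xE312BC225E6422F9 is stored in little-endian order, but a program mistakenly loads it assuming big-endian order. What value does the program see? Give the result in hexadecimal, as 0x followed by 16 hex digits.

Stored little-endian, the bytes at ascending addresses are F9 22 64 5E 22 BC 12 E3.
Read back as big-endian, the last byte is least significant, giving 0xF922645E22BC12E3.

0xF922645E22BC12E3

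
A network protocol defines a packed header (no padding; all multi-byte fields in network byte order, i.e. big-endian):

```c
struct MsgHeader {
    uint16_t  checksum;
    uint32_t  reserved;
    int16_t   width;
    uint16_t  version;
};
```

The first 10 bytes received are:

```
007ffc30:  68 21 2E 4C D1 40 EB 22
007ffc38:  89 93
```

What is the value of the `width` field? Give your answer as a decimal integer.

-5342

`width` follows `checksum` (2 B), `reserved` (4 B), so it starts at offset 2 + 4 = 6 and occupies 2 bytes.
Bytes at offsets 6..7: EB 22.
Big-endian stores the most-significant byte at the lowest address.
The bytes are already most-significant first: 0xEB22.
Top bit is set, so as a signed 16-bit value this is 0xEB22 − 2^16 = -5342.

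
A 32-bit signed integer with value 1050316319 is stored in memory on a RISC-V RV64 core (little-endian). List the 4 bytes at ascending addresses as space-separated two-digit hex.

1050316319 in hexadecimal, padded to 32 bits, is 0x3E9A8E1F.
Split into bytes (most-significant first): 3E 9A 8E 1F.
In little-endian order the low byte comes first in memory.
So at ascending addresses the bytes are 1F 8E 9A 3E.

1F 8E 9A 3E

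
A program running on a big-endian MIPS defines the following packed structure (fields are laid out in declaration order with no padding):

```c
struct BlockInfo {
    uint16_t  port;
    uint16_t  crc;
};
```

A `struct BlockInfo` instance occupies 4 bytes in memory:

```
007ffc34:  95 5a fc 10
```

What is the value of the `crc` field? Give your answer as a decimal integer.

64528

`crc` follows `port` (2 bytes), so it starts at byte offset 2 and occupies 2 bytes.
Bytes at offsets 2..3: FC 10.
In big-endian order the high byte comes first in memory.
The bytes are already most-significant first: 0xFC10.
0xFC10 = 64528.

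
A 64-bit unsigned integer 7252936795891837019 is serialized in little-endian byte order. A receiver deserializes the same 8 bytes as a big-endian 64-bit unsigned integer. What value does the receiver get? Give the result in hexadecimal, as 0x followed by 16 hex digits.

7252936795891837019 in 64-bit hexadecimal is 0x64A79B96917E285B.
Stored little-endian, the bytes at ascending addresses are 5B 28 7E 91 96 9B A7 64.
Read back as big-endian, the last byte is least significant, giving 0x5B287E91969BA764.

0x5B287E91969BA764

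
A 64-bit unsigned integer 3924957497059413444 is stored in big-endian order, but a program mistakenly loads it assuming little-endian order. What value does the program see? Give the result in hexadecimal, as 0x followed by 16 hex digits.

0xC48DBB5A0C407836

3924957497059413444 in 64-bit hexadecimal is 0x3678400C5ABB8DC4.
Stored big-endian, the bytes at ascending addresses are 36 78 40 0C 5A BB 8D C4.
Read back as little-endian, the first byte is least significant, giving 0xC48DBB5A0C407836.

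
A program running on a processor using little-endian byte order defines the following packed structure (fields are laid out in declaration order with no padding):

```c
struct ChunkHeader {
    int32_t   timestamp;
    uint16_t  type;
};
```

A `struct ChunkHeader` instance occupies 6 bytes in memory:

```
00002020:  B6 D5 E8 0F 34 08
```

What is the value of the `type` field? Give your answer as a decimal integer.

`type` follows `timestamp` (4 bytes), so it starts at byte offset 4 and occupies 2 bytes.
Bytes at offsets 4..5: 34 08.
Little-endian: lowest address holds the least-significant byte.
Reassemble most-significant byte first: 08 34 → 0x0834.
0x0834 = 2100.

2100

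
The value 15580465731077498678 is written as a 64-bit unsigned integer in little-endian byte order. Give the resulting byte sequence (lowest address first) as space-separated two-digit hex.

15580465731077498678 in hexadecimal, padded to 64 bits, is 0xD838EF0898056736.
Split into bytes (most-significant first): D8 38 EF 08 98 05 67 36.
Little-endian: lowest address holds the least-significant byte.
So at ascending addresses the bytes are 36 67 05 98 08 EF 38 D8.

36 67 05 98 08 EF 38 D8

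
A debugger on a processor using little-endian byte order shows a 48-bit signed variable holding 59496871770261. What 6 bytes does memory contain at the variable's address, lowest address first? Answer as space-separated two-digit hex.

95 38 E8 B1 1C 36

59496871770261 in hexadecimal, padded to 48 bits, is 0x361CB1E83895.
Split into bytes (most-significant first): 36 1C B1 E8 38 95.
In little-endian order the low byte comes first in memory.
So at ascending addresses the bytes are 95 38 E8 B1 1C 36.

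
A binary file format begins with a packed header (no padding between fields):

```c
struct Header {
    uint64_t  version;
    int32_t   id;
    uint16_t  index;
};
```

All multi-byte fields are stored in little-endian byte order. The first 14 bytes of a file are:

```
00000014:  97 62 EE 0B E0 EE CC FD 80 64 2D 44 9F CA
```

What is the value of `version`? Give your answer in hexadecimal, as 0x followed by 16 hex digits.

`version` is the first field, at byte offset 0, occupying 8 bytes.
Bytes at offsets 0..7: 97 62 EE 0B E0 EE CC FD.
Little-endian: lowest address holds the least-significant byte.
Reassemble most-significant byte first: FD CC EE E0 0B EE 62 97 → 0xFDCCEEE00BEE6297.

0xFDCCEEE00BEE6297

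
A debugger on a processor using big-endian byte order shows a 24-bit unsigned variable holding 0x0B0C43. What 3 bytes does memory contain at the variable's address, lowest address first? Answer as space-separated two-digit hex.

0B 0C 43

Split into bytes (most-significant first): 0B 0C 43.
In big-endian order the high byte comes first in memory.
So the memory order matches the most-significant-first order: 0B 0C 43.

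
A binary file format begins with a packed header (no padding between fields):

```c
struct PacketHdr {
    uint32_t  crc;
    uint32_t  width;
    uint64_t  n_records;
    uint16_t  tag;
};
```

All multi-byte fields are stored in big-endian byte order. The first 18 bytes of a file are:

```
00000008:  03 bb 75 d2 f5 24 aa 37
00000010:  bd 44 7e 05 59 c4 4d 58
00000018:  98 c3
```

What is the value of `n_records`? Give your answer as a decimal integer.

13638164133030677848

`n_records` follows `crc` (4 B), `width` (4 B), so it starts at offset 4 + 4 = 8 and occupies 8 bytes.
Bytes at offsets 8..15: BD 44 7E 05 59 C4 4D 58.
In big-endian order the high byte comes first in memory.
The bytes are already most-significant first: 0xBD447E0559C44D58.
0xBD447E0559C44D58 = 13638164133030677848.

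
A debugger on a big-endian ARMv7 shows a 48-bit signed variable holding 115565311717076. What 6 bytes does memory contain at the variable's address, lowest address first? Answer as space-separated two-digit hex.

69 1B 25 5A 6E D4

115565311717076 in hexadecimal, padded to 48 bits, is 0x691B255A6ED4.
Split into bytes (most-significant first): 69 1B 25 5A 6E D4.
In big-endian order the high byte comes first in memory.
So the memory order matches the most-significant-first order: 69 1B 25 5A 6E D4.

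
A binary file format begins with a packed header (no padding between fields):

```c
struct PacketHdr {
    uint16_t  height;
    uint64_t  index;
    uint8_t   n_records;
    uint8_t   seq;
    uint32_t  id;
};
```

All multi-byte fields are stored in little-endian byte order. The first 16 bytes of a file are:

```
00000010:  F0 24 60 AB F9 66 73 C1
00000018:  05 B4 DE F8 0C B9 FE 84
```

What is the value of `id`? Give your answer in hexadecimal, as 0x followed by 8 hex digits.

`id` follows `height` (2 B), `index` (8 B), `n_records` (1 B), `seq` (1 B), so it starts at offset 2 + 8 + 1 + 1 = 12 and occupies 4 bytes.
Bytes at offsets 12..15: 0C B9 FE 84.
Little-endian stores the least-significant byte at the lowest address.
Reassemble most-significant byte first: 84 FE B9 0C → 0x84FEB90C.

0x84FEB90C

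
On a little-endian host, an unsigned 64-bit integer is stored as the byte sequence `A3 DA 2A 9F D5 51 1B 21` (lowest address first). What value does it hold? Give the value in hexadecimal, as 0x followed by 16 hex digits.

0x211B51D59F2ADAA3

In little-endian order the low byte comes first in memory.
Reassemble most-significant byte first: 21 1B 51 D5 9F 2A DA A3 → 0x211B51D59F2ADAA3.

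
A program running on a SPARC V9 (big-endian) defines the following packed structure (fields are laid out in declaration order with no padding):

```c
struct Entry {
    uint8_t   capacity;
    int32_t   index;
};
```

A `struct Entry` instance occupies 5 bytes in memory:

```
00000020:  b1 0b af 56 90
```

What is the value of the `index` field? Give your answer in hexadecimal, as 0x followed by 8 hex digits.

`index` follows `capacity` (1 byte), so it starts at byte offset 1 and occupies 4 bytes.
Bytes at offsets 1..4: 0B AF 56 90.
In big-endian order the high byte comes first in memory.
The bytes are already most-significant first: 0x0BAF5690.

0x0BAF5690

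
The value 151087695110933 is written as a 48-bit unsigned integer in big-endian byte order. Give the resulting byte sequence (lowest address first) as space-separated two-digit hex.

89 69 D8 65 A3 15

151087695110933 in hexadecimal, padded to 48 bits, is 0x8969D865A315.
Split into bytes (most-significant first): 89 69 D8 65 A3 15.
Big-endian: lowest address holds the most-significant byte.
So the memory order matches the most-significant-first order: 89 69 D8 65 A3 15.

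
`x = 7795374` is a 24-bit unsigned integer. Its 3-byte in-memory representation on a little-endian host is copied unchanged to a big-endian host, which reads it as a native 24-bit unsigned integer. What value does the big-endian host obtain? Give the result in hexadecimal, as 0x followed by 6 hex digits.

7795374 in 24-bit hexadecimal is 0x76F2AE.
Stored little-endian, the bytes at ascending addresses are AE F2 76.
Read back as big-endian, the last byte is least significant, giving 0xAEF276.

0xAEF276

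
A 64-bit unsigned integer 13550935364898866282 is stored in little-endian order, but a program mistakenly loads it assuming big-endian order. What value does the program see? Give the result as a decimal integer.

7657266294254145212

13550935364898866282 in 64-bit hexadecimal is 0xBC0E97EB1F13446A.
Stored little-endian, the bytes at ascending addresses are 6A 44 13 1F EB 97 0E BC.
Read back as big-endian, the last byte is least significant, giving 0x6A44131FEB970EBC.
0x6A44131FEB970EBC = 7657266294254145212.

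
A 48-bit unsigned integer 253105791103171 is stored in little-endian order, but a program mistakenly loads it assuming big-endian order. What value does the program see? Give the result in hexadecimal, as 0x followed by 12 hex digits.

253105791103171 in 48-bit hexadecimal is 0xE632C8C4F0C3.
Stored little-endian, the bytes at ascending addresses are C3 F0 C4 C8 32 E6.
Read back as big-endian, the last byte is least significant, giving 0xC3F0C4C832E6.

0xC3F0C4C832E6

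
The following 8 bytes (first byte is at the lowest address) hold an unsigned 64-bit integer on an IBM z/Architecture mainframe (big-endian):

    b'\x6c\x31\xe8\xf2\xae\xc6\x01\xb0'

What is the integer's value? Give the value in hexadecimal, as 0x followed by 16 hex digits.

0x6C31E8F2AEC601B0

In big-endian order the high byte comes first in memory.
The bytes are already most-significant first: 0x6C31E8F2AEC601B0.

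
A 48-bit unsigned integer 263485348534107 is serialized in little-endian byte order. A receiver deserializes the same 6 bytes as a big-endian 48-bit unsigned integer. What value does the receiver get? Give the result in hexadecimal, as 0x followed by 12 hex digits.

263485348534107 in 48-bit hexadecimal is 0xEFA3769A575B.
Stored little-endian, the bytes at ascending addresses are 5B 57 9A 76 A3 EF.
Read back as big-endian, the last byte is least significant, giving 0x5B579A76A3EF.

0x5B579A76A3EF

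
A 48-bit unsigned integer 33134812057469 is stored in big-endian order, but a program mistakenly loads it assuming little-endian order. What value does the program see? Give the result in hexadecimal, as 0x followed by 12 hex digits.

33134812057469 in 48-bit hexadecimal is 0x1E22CCB3CF7D.
Stored big-endian, the bytes at ascending addresses are 1E 22 CC B3 CF 7D.
Read back as little-endian, the first byte is least significant, giving 0x7DCFB3CC221E.

0x7DCFB3CC221E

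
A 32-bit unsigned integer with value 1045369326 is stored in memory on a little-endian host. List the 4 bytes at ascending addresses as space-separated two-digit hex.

EE 11 4F 3E

1045369326 in hexadecimal, padded to 32 bits, is 0x3E4F11EE.
Split into bytes (most-significant first): 3E 4F 11 EE.
In little-endian order the low byte comes first in memory.
So at ascending addresses the bytes are EE 11 4F 3E.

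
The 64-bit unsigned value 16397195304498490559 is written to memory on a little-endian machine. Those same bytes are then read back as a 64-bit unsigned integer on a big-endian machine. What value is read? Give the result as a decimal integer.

13829522964506906339

16397195304498490559 in 64-bit hexadecimal is 0xE38E8A40DD55ECBF.
Stored little-endian, the bytes at ascending addresses are BF EC 55 DD 40 8A 8E E3.
Read back as big-endian, the last byte is least significant, giving 0xBFEC55DD408A8EE3.
0xBFEC55DD408A8EE3 = 13829522964506906339.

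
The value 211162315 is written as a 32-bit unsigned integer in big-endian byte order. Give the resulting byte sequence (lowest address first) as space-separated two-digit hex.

211162315 in hexadecimal, padded to 32 bits, is 0x0C9614CB.
Split into bytes (most-significant first): 0C 96 14 CB.
Big-endian stores the most-significant byte at the lowest address.
So the memory order matches the most-significant-first order: 0C 96 14 CB.

0C 96 14 CB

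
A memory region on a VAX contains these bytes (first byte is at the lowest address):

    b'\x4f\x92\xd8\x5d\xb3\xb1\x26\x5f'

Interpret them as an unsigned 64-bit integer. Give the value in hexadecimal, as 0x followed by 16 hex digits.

Little-endian stores the least-significant byte at the lowest address.
Reassemble most-significant byte first: 5F 26 B1 B3 5D D8 92 4F → 0x5F26B1B35DD8924F.

0x5F26B1B35DD8924F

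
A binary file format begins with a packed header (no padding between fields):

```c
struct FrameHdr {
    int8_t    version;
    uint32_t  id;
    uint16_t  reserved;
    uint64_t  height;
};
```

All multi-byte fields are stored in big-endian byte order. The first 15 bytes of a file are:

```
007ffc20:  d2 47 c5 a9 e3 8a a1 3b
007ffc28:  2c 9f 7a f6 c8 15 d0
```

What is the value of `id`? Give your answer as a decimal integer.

`id` follows `version` (1 byte), so it starts at byte offset 1 and occupies 4 bytes.
Bytes at offsets 1..4: 47 C5 A9 E3.
In big-endian order the high byte comes first in memory.
The bytes are already most-significant first: 0x47C5A9E3.
0x47C5A9E3 = 1204136419.

1204136419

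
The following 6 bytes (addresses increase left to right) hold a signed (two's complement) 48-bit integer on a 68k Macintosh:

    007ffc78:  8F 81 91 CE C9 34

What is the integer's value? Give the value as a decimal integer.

-123688316909260

Big-endian: lowest address holds the most-significant byte.
The bytes are already most-significant first: 0x8F8191CEC934.
Top bit is set, so as a signed 48-bit value this is 0x8F8191CEC934 − 2^48 = -123688316909260.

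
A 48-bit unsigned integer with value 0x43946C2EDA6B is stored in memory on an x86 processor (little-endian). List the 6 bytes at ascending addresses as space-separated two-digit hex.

6B DA 2E 6C 94 43

Split into bytes (most-significant first): 43 94 6C 2E DA 6B.
In little-endian order the low byte comes first in memory.
So at ascending addresses the bytes are 6B DA 2E 6C 94 43.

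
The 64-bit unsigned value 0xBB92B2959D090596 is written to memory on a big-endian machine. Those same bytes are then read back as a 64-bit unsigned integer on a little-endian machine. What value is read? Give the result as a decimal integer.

Stored big-endian, the bytes at ascending addresses are BB 92 B2 95 9D 09 05 96.
Read back as little-endian, the first byte is least significant, giving 0x9605099D95B292BB.
0x9605099D95B292BB = 10810057052998767291.

10810057052998767291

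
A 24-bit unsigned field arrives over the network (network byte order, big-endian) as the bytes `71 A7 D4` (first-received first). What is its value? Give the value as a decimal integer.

7448532

Big-endian: lowest address holds the most-significant byte.
The bytes are already most-significant first: 0x71A7D4.
0x71A7D4 = 7448532.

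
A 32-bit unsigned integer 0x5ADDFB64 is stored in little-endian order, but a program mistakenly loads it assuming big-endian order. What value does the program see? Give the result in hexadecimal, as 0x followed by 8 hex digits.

0x64FBDD5A

Stored little-endian, the bytes at ascending addresses are 64 FB DD 5A.
Read back as big-endian, the last byte is least significant, giving 0x64FBDD5A.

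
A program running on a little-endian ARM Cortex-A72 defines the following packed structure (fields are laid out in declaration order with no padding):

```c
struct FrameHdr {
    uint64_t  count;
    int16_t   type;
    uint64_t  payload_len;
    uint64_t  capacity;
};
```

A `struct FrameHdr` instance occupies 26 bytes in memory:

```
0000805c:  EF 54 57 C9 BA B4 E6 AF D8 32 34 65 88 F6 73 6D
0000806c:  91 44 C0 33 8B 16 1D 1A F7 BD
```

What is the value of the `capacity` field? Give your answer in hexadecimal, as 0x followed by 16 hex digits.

0xBDF71A1D168B33C0

`capacity` follows `count` (8 B), `type` (2 B), `payload_len` (8 B), so it starts at offset 8 + 2 + 8 = 18 and occupies 8 bytes.
Bytes at offsets 18..25: C0 33 8B 16 1D 1A F7 BD.
Little-endian stores the least-significant byte at the lowest address.
Reassemble most-significant byte first: BD F7 1A 1D 16 8B 33 C0 → 0xBDF71A1D168B33C0.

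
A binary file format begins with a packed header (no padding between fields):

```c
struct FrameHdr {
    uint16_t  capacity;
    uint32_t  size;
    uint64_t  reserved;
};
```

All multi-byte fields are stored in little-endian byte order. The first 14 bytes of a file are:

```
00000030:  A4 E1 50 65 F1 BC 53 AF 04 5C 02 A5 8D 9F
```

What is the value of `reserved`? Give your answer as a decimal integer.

11497026853299072851

`reserved` follows `capacity` (2 B), `size` (4 B), so it starts at offset 2 + 4 = 6 and occupies 8 bytes.
Bytes at offsets 6..13: 53 AF 04 5C 02 A5 8D 9F.
Little-endian stores the least-significant byte at the lowest address.
Reassemble most-significant byte first: 9F 8D A5 02 5C 04 AF 53 → 0x9F8DA5025C04AF53.
0x9F8DA5025C04AF53 = 11497026853299072851.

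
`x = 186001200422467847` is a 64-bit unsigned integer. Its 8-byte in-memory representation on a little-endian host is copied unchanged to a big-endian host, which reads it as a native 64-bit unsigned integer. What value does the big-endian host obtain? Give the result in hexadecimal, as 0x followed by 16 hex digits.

0x0739FA361BCF9402

186001200422467847 in 64-bit hexadecimal is 0x0294CF1B36FA3907.
Stored little-endian, the bytes at ascending addresses are 07 39 FA 36 1B CF 94 02.
Read back as big-endian, the last byte is least significant, giving 0x0739FA361BCF9402.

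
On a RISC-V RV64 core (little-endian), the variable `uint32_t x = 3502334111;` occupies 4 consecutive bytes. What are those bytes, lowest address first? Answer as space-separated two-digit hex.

9F 60 C1 D0

3502334111 in hexadecimal, padded to 32 bits, is 0xD0C1609F.
Split into bytes (most-significant first): D0 C1 60 9F.
In little-endian order the low byte comes first in memory.
So at ascending addresses the bytes are 9F 60 C1 D0.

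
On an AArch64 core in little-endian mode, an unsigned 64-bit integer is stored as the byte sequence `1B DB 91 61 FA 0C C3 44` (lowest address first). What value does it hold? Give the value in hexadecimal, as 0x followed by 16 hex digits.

0x44C30CFA6191DB1B

Little-endian stores the least-significant byte at the lowest address.
Reassemble most-significant byte first: 44 C3 0C FA 61 91 DB 1B → 0x44C30CFA6191DB1B.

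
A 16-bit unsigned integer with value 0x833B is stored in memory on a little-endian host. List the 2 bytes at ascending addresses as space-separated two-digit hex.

Split into bytes (most-significant first): 83 3B.
Little-endian: lowest address holds the least-significant byte.
So at ascending addresses the bytes are 3B 83.

3B 83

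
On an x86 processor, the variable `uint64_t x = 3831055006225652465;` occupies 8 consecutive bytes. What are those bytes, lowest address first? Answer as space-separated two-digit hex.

3831055006225652465 in hexadecimal, padded to 64 bits, is 0x352AA43AF90FDAF1.
Split into bytes (most-significant first): 35 2A A4 3A F9 0F DA F1.
Little-endian stores the least-significant byte at the lowest address.
So at ascending addresses the bytes are F1 DA 0F F9 3A A4 2A 35.

F1 DA 0F F9 3A A4 2A 35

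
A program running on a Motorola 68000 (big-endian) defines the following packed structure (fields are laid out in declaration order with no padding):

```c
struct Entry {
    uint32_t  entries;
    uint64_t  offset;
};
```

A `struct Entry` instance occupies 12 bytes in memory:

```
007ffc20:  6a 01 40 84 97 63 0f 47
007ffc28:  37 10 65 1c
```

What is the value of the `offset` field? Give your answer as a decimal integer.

10908579520962389276

`offset` follows `entries` (4 bytes), so it starts at byte offset 4 and occupies 8 bytes.
Bytes at offsets 4..11: 97 63 0F 47 37 10 65 1C.
In big-endian order the high byte comes first in memory.
The bytes are already most-significant first: 0x97630F473710651C.
0x97630F473710651C = 10908579520962389276.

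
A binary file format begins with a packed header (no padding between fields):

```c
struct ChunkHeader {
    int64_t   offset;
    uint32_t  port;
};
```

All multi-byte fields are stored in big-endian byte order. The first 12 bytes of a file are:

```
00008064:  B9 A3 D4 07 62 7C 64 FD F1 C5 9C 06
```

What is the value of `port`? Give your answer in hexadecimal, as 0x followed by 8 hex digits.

0xF1C59C06

`port` follows `offset` (8 bytes), so it starts at byte offset 8 and occupies 4 bytes.
Bytes at offsets 8..11: F1 C5 9C 06.
Big-endian stores the most-significant byte at the lowest address.
The bytes are already most-significant first: 0xF1C59C06.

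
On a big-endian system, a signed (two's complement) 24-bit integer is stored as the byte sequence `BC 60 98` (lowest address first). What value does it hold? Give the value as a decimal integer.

Big-endian stores the most-significant byte at the lowest address.
The bytes are already most-significant first: 0xBC6098.
Top bit is set, so as a signed 24-bit value this is 0xBC6098 − 2^24 = -4431720.

-4431720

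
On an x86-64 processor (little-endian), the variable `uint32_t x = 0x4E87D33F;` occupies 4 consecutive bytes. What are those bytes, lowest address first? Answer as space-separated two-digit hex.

Split into bytes (most-significant first): 4E 87 D3 3F.
Little-endian: lowest address holds the least-significant byte.
So at ascending addresses the bytes are 3F D3 87 4E.

3F D3 87 4E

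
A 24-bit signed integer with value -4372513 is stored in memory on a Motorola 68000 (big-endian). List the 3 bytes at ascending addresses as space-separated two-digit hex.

Two's complement of -4372513 in 24 bits: 4372513 = 0x42B821; invert → 0xBD47DE; add 1 → 0xBD47DF.
Split into bytes (most-significant first): BD 47 DF.
In big-endian order the high byte comes first in memory.
So the memory order matches the most-significant-first order: BD 47 DF.

BD 47 DF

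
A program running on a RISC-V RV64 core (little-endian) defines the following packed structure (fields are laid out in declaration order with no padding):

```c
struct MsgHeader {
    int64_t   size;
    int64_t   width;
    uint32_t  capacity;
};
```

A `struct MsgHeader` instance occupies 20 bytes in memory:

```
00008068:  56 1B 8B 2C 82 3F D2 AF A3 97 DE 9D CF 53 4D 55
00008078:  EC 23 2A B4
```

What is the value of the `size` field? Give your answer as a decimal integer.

-5777485543637312682

`size` is the first field, at byte offset 0, occupying 8 bytes.
Bytes at offsets 0..7: 56 1B 8B 2C 82 3F D2 AF.
Little-endian: lowest address holds the least-significant byte.
Reassemble most-significant byte first: AF D2 3F 82 2C 8B 1B 56 → 0xAFD23F822C8B1B56.
Top bit is set, so as a signed 64-bit value this is 0xAFD23F822C8B1B56 − 2^64 = -5777485543637312682.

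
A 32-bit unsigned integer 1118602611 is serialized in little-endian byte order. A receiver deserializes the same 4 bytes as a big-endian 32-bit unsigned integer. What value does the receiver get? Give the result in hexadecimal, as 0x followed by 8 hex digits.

1118602611 in 32-bit hexadecimal is 0x42AC8573.
Stored little-endian, the bytes at ascending addresses are 73 85 AC 42.
Read back as big-endian, the last byte is least significant, giving 0x7385AC42.

0x7385AC42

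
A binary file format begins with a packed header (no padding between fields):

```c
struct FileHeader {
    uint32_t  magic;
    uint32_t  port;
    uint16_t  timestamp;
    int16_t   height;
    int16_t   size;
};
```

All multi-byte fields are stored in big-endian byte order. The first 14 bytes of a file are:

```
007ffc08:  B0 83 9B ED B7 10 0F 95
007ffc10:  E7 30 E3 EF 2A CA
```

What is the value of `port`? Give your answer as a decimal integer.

`port` follows `magic` (4 bytes), so it starts at byte offset 4 and occupies 4 bytes.
Bytes at offsets 4..7: B7 10 0F 95.
In big-endian order the high byte comes first in memory.
The bytes are already most-significant first: 0xB7100F95.
0xB7100F95 = 3071283093.

3071283093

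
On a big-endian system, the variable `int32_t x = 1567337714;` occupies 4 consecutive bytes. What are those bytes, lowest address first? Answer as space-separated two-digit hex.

1567337714 in hexadecimal, padded to 32 bits, is 0x5D6BACF2.
Split into bytes (most-significant first): 5D 6B AC F2.
Big-endian: lowest address holds the most-significant byte.
So the memory order matches the most-significant-first order: 5D 6B AC F2.

5D 6B AC F2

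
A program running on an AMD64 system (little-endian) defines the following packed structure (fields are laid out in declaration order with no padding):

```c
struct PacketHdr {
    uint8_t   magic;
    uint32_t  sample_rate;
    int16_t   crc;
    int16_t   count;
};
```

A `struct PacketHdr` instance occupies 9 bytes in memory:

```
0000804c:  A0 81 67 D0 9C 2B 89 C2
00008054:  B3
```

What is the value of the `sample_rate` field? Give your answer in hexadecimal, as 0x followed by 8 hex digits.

0x9CD06781

`sample_rate` follows `magic` (1 byte), so it starts at byte offset 1 and occupies 4 bytes.
Bytes at offsets 1..4: 81 67 D0 9C.
In little-endian order the low byte comes first in memory.
Reassemble most-significant byte first: 9C D0 67 81 → 0x9CD06781.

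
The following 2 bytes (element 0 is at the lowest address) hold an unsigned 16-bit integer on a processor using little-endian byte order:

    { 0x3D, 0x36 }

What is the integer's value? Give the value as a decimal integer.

13885

In little-endian order the low byte comes first in memory.
Reassemble most-significant byte first: 36 3D → 0x363D.
0x363D = 13885.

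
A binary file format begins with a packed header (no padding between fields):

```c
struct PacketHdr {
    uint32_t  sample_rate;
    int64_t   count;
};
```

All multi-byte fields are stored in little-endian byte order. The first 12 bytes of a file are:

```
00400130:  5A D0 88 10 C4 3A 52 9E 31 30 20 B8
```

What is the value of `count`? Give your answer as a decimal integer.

`count` follows `sample_rate` (4 bytes), so it starts at byte offset 4 and occupies 8 bytes.
Bytes at offsets 4..11: C4 3A 52 9E 31 30 20 B8.
Little-endian stores the least-significant byte at the lowest address.
Reassemble most-significant byte first: B8 20 30 31 9E 52 3A C4 → 0xB82030319E523AC4.
Top bit is set, so as a signed 64-bit value this is 0xB82030319E523AC4 − 2^64 = -5179086581808350524.

-5179086581808350524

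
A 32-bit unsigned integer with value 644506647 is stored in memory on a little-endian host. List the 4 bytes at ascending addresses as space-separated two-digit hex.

17 64 6A 26

644506647 in hexadecimal, padded to 32 bits, is 0x266A6417.
Split into bytes (most-significant first): 26 6A 64 17.
Little-endian: lowest address holds the least-significant byte.
So at ascending addresses the bytes are 17 64 6A 26.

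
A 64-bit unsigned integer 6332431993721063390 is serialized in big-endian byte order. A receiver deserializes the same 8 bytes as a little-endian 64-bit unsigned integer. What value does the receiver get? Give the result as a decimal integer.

15998774885846475095

6332431993721063390 in 64-bit hexadecimal is 0x57E15158FE1007DE.
Stored big-endian, the bytes at ascending addresses are 57 E1 51 58 FE 10 07 DE.
Read back as little-endian, the first byte is least significant, giving 0xDE0710FE5851E157.
0xDE0710FE5851E157 = 15998774885846475095.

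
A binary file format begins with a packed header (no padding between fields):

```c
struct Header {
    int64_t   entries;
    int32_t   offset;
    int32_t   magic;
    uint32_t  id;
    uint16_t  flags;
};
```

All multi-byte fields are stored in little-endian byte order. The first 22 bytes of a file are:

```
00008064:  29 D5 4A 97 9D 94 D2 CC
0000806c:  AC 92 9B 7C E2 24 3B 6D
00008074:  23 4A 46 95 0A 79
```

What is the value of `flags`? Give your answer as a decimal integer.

`flags` follows `entries` (8 B), `offset` (4 B), `magic` (4 B), `id` (4 B), so it starts at offset 8 + 4 + 4 + 4 = 20 and occupies 2 bytes.
Bytes at offsets 20..21: 0A 79.
Little-endian stores the least-significant byte at the lowest address.
Reassemble most-significant byte first: 79 0A → 0x790A.
0x790A = 30986.

30986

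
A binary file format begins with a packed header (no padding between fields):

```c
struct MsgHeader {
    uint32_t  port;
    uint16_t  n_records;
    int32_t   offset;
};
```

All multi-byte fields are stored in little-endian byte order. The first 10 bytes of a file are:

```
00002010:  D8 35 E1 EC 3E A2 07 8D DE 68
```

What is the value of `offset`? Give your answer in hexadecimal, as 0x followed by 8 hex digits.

`offset` follows `port` (4 B), `n_records` (2 B), so it starts at offset 4 + 2 = 6 and occupies 4 bytes.
Bytes at offsets 6..9: 07 8D DE 68.
Little-endian: lowest address holds the least-significant byte.
Reassemble most-significant byte first: 68 DE 8D 07 → 0x68DE8D07.

0x68DE8D07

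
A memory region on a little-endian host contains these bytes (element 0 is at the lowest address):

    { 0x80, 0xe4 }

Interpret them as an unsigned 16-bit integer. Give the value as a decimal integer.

Little-endian stores the least-significant byte at the lowest address.
Reassemble most-significant byte first: E4 80 → 0xE480.
0xE480 = 58496.

58496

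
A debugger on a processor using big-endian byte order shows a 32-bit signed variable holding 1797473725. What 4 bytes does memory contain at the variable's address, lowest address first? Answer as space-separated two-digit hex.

6B 23 45 BD

1797473725 in hexadecimal, padded to 32 bits, is 0x6B2345BD.
Split into bytes (most-significant first): 6B 23 45 BD.
In big-endian order the high byte comes first in memory.
So the memory order matches the most-significant-first order: 6B 23 45 BD.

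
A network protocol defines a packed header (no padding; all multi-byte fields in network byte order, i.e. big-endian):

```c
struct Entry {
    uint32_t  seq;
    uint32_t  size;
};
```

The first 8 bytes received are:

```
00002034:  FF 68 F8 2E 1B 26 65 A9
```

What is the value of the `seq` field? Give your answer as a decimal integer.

4285069358

`seq` is the first field, at byte offset 0, occupying 4 bytes.
Bytes at offsets 0..3: FF 68 F8 2E.
Big-endian stores the most-significant byte at the lowest address.
The bytes are already most-significant first: 0xFF68F82E.
0xFF68F82E = 4285069358.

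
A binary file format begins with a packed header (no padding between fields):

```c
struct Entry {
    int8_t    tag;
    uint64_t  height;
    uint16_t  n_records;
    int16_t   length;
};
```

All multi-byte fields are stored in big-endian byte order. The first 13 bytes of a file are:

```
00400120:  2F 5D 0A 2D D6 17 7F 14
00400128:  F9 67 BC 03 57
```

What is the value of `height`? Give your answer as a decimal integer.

`height` follows `tag` (1 byte), so it starts at byte offset 1 and occupies 8 bytes.
Bytes at offsets 1..8: 5D 0A 2D D6 17 7F 14 F9.
Big-endian: lowest address holds the most-significant byte.
The bytes are already most-significant first: 0x5D0A2DD6177F14F9.
0x5D0A2DD6177F14F9 = 6704221392834860281.

6704221392834860281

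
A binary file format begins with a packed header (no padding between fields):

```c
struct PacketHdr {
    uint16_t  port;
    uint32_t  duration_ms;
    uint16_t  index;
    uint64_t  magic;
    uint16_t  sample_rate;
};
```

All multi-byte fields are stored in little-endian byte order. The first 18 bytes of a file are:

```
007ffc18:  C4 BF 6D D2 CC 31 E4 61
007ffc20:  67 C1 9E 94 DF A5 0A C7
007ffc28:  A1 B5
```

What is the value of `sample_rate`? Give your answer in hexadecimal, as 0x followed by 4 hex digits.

`sample_rate` follows `port` (2 B), `duration_ms` (4 B), `index` (2 B), `magic` (8 B), so it starts at offset 2 + 4 + 2 + 8 = 16 and occupies 2 bytes.
Bytes at offsets 16..17: A1 B5.
Little-endian stores the least-significant byte at the lowest address.
Reassemble most-significant byte first: B5 A1 → 0xB5A1.

0xB5A1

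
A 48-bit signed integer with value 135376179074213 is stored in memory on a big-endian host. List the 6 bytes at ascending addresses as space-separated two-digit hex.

135376179074213 in hexadecimal, padded to 48 bits, is 0x7B1FB91094A5.
Split into bytes (most-significant first): 7B 1F B9 10 94 A5.
Big-endian stores the most-significant byte at the lowest address.
So the memory order matches the most-significant-first order: 7B 1F B9 10 94 A5.

7B 1F B9 10 94 A5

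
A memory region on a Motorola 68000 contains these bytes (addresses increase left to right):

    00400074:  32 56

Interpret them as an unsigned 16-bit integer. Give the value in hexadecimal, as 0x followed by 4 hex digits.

Big-endian: lowest address holds the most-significant byte.
The bytes are already most-significant first: 0x3256.

0x3256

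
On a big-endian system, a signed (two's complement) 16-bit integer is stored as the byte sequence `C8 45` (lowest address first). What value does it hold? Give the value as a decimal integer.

Big-endian: lowest address holds the most-significant byte.
The bytes are already most-significant first: 0xC845.
Top bit is set, so as a signed 16-bit value this is 0xC845 − 2^16 = -14267.

-14267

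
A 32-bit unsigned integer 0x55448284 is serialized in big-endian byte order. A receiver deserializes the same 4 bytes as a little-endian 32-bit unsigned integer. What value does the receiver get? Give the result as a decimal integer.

Stored big-endian, the bytes at ascending addresses are 55 44 82 84.
Read back as little-endian, the first byte is least significant, giving 0x84824455.
0x84824455 = 2223129685.

2223129685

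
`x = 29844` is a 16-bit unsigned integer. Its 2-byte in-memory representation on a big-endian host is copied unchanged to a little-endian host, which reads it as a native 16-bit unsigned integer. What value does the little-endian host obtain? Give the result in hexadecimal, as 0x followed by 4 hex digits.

0x9474

29844 in 16-bit hexadecimal is 0x7494.
Stored big-endian, the bytes at ascending addresses are 74 94.
Read back as little-endian, the first byte is least significant, giving 0x9474.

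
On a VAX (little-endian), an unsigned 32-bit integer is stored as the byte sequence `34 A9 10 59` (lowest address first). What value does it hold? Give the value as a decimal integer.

Little-endian: lowest address holds the least-significant byte.
Reassemble most-significant byte first: 59 10 A9 34 → 0x5910A934.
0x5910A934 = 1494264116.

1494264116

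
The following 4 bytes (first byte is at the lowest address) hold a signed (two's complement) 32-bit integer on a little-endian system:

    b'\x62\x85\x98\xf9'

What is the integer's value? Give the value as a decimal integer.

-107444894

Little-endian: lowest address holds the least-significant byte.
Reassemble most-significant byte first: F9 98 85 62 → 0xF9988562.
Top bit is set, so as a signed 32-bit value this is 0xF9988562 − 2^32 = -107444894.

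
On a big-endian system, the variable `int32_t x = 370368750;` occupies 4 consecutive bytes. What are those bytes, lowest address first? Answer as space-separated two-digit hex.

16 13 60 EE

370368750 in hexadecimal, padded to 32 bits, is 0x161360EE.
Split into bytes (most-significant first): 16 13 60 EE.
Big-endian: lowest address holds the most-significant byte.
So the memory order matches the most-significant-first order: 16 13 60 EE.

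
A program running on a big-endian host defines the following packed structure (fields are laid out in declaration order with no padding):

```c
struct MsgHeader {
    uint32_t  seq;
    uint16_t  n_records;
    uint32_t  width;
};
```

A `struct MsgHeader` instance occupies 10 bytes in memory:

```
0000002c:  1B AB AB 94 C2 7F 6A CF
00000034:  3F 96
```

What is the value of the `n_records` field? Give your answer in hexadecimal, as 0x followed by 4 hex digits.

`n_records` follows `seq` (4 bytes), so it starts at byte offset 4 and occupies 2 bytes.
Bytes at offsets 4..5: C2 7F.
Big-endian: lowest address holds the most-significant byte.
The bytes are already most-significant first: 0xC27F.

0xC27F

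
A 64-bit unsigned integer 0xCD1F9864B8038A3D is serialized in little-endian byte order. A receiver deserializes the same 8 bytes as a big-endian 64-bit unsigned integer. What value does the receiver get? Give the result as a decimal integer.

4434360873596231629

Stored little-endian, the bytes at ascending addresses are 3D 8A 03 B8 64 98 1F CD.
Read back as big-endian, the last byte is least significant, giving 0x3D8A03B864981FCD.
0x3D8A03B864981FCD = 4434360873596231629.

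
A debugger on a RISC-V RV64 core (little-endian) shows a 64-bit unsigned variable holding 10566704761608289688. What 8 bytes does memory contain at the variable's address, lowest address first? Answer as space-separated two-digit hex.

98 3D 17 F2 FE 79 A4 92

10566704761608289688 in hexadecimal, padded to 64 bits, is 0x92A479FEF2173D98.
Split into bytes (most-significant first): 92 A4 79 FE F2 17 3D 98.
In little-endian order the low byte comes first in memory.
So at ascending addresses the bytes are 98 3D 17 F2 FE 79 A4 92.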